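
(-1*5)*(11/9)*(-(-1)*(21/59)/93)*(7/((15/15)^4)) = -2695/16461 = -0.16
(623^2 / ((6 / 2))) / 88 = 388129 / 264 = 1470.19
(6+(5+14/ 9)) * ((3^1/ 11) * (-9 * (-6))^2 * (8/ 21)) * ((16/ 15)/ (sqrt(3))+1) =520704 * sqrt(3)/ 385+292896/ 77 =6146.40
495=495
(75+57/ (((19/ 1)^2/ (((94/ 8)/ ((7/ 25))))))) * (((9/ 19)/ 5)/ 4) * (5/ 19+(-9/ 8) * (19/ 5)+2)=-3.89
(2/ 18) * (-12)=-4/ 3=-1.33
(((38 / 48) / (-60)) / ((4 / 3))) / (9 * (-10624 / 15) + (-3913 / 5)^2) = -95 / 5818448256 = -0.00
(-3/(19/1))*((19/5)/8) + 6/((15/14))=5.52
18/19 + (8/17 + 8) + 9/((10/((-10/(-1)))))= 5949/323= 18.42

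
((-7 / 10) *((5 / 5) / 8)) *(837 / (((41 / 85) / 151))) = -22926.91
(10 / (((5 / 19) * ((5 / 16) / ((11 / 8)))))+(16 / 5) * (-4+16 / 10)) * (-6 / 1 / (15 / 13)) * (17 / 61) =-1762696 / 7625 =-231.17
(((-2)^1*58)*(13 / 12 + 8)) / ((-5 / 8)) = 25288 / 15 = 1685.87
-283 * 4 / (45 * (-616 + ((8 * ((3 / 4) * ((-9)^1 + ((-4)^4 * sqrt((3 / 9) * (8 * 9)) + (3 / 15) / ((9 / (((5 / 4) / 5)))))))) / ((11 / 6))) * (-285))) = 1064733164 / 7450393813170795 + 1453596672 * sqrt(6) / 165564306959351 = 0.00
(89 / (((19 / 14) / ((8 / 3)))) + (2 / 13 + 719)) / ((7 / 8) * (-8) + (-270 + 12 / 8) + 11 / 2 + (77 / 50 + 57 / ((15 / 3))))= -33123850 / 9524073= -3.48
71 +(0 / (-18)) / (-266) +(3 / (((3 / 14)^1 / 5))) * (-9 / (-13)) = 1553 / 13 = 119.46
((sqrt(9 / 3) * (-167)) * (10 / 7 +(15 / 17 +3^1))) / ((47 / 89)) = -9393416 * sqrt(3) / 5593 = -2908.97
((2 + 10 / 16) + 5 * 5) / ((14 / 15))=3315 / 112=29.60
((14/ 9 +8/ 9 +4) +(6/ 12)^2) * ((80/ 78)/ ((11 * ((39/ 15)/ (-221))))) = -204850/ 3861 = -53.06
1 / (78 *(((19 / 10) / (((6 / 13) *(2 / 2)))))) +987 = 3169267 / 3211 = 987.00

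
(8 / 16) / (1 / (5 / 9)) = 5 / 18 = 0.28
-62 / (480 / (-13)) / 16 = 403 / 3840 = 0.10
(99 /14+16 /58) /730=0.01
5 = 5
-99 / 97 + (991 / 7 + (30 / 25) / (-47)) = 22422916 / 159565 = 140.53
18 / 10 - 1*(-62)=63.80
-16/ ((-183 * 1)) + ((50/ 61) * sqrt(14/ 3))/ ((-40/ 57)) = 16/ 183 - 95 * sqrt(42)/ 244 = -2.44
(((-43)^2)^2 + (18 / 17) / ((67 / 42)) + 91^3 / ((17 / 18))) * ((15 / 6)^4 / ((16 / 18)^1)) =27015872180625 / 145792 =185304215.46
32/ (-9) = -32/ 9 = -3.56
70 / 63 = 10 / 9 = 1.11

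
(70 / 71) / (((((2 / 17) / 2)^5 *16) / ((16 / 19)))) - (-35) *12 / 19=99419810 / 1349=73698.90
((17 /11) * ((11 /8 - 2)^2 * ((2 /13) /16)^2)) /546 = 425 /4157497344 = 0.00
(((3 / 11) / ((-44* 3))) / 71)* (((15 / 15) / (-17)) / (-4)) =-0.00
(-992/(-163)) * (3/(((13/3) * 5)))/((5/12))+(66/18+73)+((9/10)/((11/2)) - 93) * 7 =-571.17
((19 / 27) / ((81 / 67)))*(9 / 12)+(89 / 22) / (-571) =0.43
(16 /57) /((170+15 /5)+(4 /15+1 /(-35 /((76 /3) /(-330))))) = 92400 /57035777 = 0.00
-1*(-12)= 12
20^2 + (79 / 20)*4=2079 / 5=415.80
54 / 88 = 0.61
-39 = -39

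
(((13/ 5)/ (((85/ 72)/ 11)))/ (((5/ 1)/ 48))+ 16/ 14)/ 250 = 1738228/ 1859375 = 0.93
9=9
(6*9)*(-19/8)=-513/4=-128.25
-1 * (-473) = 473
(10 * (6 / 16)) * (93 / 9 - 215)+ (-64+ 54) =-1555 / 2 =-777.50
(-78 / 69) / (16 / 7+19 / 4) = -728 / 4531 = -0.16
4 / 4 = 1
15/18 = 0.83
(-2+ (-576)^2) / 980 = 165887 / 490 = 338.54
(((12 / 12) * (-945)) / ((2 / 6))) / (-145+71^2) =-315 / 544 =-0.58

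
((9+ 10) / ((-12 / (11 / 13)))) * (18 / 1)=-627 / 26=-24.12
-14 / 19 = -0.74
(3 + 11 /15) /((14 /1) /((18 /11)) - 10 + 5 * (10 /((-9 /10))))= -0.07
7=7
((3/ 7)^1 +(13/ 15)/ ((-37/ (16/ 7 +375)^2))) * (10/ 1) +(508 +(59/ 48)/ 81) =-231414409897/ 7048944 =-32829.66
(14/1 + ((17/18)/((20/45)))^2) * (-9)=-10665/64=-166.64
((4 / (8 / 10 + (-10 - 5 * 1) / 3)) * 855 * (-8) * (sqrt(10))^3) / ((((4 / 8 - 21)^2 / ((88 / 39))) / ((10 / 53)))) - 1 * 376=-376 + 535040000 * sqrt(10) / 8107463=-167.31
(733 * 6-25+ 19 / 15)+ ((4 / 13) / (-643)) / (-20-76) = 4374.27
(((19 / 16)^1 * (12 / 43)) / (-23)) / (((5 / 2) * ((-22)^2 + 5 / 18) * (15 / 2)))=-342 / 215527825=-0.00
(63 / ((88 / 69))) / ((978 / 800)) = 72450 / 1793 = 40.41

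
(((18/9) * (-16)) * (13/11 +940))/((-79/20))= 6625920/869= 7624.76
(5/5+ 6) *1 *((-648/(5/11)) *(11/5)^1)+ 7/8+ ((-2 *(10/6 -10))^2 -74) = -39149257/1800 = -21749.59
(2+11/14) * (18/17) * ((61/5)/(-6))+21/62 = -104376/18445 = -5.66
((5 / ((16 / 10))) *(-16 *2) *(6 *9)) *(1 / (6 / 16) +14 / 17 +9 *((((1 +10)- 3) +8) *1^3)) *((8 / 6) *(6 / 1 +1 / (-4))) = -103803600 / 17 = -6106094.12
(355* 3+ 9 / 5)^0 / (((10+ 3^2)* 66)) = 1 / 1254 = 0.00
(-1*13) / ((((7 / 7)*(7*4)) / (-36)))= 16.71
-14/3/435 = -14/1305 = -0.01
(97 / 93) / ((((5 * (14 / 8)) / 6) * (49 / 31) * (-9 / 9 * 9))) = -776 / 15435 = -0.05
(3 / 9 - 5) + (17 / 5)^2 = 517 / 75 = 6.89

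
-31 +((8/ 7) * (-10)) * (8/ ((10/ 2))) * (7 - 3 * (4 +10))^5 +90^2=960408069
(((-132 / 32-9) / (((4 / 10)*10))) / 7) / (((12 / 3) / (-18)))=135 / 64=2.11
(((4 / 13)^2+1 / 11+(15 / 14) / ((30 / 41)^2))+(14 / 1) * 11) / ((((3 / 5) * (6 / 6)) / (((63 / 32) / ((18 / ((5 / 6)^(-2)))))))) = 243895019 / 5948800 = 41.00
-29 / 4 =-7.25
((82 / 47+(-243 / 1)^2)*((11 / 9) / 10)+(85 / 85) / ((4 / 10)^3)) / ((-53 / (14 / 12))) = -159.22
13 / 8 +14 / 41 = 645 / 328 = 1.97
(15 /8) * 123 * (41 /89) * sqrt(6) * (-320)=-3025800 * sqrt(6) /89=-83277.15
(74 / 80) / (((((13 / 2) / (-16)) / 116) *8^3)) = -1073 / 2080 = -0.52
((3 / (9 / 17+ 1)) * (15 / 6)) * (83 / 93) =7055 / 1612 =4.38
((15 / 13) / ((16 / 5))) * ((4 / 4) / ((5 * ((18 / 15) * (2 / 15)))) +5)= 2.25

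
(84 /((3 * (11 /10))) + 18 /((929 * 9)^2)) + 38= 5421623584 /85441059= 63.45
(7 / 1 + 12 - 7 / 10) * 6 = 549 / 5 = 109.80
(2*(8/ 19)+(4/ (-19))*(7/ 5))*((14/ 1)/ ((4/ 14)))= 2548/ 95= 26.82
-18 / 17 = -1.06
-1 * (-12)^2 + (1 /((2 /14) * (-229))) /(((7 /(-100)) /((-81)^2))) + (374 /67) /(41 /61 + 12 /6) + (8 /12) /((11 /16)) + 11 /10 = 2249127452147 /825299970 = 2725.22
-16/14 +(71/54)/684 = -294991/258552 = -1.14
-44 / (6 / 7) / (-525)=22 / 225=0.10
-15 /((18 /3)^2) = -5 /12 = -0.42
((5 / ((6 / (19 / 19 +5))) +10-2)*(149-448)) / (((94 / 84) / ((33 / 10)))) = -2693691 / 235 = -11462.51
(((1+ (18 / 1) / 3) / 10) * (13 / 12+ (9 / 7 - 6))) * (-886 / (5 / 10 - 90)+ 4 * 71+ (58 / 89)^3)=-283054748275 / 378568353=-747.70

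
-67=-67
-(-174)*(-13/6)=-377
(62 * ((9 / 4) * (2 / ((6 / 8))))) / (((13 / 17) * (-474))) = -1054 / 1027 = -1.03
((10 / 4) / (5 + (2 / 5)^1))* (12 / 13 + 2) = 475 / 351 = 1.35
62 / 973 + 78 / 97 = 81908 / 94381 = 0.87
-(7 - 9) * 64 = 128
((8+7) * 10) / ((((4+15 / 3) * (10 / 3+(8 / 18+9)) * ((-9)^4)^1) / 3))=10 / 16767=0.00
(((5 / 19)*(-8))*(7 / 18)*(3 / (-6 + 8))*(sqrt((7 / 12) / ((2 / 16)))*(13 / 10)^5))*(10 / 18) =-2599051*sqrt(42) / 3078000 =-5.47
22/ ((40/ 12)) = 33/ 5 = 6.60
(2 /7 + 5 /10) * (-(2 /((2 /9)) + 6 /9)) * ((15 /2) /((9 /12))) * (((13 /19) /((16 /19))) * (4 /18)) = -20735 /1512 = -13.71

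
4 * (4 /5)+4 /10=18 /5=3.60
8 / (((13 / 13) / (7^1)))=56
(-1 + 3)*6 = 12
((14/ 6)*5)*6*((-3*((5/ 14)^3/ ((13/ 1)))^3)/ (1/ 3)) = -0.00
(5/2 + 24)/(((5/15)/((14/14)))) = 159/2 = 79.50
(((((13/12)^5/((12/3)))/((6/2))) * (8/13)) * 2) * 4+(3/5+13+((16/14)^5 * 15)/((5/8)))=239181003251/3920736960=61.00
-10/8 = -5/4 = -1.25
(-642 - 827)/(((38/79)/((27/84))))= -1044459/1064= -981.63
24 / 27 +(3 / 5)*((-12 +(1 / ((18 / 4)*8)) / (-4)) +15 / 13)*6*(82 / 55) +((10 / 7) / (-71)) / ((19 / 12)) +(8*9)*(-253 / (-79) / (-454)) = -114683698864417 / 1981293432300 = -57.88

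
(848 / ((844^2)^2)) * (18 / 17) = 477 / 269568243976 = 0.00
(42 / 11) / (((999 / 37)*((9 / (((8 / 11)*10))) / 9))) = 1120 / 1089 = 1.03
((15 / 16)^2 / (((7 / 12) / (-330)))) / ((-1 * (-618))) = -37125 / 46144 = -0.80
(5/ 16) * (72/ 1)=45/ 2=22.50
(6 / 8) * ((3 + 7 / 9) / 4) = 17 / 24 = 0.71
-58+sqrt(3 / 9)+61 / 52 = -2955 / 52+sqrt(3) / 3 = -56.25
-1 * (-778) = 778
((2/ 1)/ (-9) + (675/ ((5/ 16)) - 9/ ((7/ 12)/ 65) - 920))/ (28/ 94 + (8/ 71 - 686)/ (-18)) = 49808062/ 8073443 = 6.17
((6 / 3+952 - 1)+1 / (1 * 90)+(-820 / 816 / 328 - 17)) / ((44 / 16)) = 22913477 / 67320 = 340.37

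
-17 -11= -28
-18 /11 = -1.64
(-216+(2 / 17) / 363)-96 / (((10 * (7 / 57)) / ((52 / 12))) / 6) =-485632946 / 215985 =-2248.46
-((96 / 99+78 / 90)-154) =8369 / 55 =152.16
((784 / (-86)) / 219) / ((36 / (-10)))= 980 / 84753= 0.01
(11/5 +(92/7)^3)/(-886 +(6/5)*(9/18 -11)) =-3897213/1541099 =-2.53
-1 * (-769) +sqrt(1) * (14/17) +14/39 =510631/663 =770.18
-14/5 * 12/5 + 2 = -118/25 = -4.72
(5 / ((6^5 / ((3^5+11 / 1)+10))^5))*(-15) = -4026275 / 1190155742208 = -0.00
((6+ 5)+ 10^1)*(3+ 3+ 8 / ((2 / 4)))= 462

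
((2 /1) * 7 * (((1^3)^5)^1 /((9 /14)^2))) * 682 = 1871408 /81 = 23103.80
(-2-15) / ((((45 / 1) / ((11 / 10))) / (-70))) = 1309 / 45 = 29.09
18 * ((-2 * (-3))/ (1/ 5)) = 540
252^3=16003008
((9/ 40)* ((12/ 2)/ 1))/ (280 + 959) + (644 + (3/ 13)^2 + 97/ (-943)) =847679325223/ 1316371420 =643.95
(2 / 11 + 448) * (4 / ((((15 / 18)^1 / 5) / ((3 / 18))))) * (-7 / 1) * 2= -276080 / 11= -25098.18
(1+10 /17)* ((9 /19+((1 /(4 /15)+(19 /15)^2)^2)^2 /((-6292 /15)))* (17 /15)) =-7769727220799299 /2905016400000000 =-2.67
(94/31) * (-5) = -470/31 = -15.16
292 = 292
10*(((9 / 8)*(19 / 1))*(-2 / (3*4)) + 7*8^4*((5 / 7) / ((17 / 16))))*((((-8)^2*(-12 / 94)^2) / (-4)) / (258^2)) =-52419110 / 69435497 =-0.75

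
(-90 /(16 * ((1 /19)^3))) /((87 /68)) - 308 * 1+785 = -1721379 /58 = -29678.95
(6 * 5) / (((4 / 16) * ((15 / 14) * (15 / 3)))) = 112 / 5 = 22.40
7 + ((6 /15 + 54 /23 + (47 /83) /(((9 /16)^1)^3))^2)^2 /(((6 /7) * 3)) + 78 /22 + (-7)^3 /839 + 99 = 114856604211986760188614166858595494 /194720196709209546610891313563125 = 589.85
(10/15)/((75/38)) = 76/225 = 0.34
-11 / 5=-2.20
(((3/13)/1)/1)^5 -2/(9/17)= -12621775/3341637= -3.78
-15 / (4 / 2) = -15 / 2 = -7.50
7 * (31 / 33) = 217 / 33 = 6.58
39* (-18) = -702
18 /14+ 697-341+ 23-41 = 2375 /7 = 339.29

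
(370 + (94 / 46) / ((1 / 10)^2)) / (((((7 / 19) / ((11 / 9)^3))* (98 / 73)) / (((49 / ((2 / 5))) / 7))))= 60967353425 / 1643166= 37103.59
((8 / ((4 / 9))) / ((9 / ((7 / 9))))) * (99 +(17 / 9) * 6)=4634 / 27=171.63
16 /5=3.20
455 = 455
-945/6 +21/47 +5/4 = -29291/188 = -155.80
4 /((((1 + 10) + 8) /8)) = 32 /19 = 1.68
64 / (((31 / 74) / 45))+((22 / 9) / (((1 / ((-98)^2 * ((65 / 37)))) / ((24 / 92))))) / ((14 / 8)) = 1030661440 / 79143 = 13022.77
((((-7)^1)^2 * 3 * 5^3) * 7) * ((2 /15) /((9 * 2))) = 8575 /9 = 952.78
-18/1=-18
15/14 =1.07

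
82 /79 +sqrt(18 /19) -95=-7423 /79 +3 * sqrt(38) /19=-92.99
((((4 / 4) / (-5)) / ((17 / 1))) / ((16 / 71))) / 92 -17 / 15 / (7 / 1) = -426899 / 2627520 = -0.16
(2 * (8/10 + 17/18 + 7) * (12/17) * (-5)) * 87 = -91292/17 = -5370.12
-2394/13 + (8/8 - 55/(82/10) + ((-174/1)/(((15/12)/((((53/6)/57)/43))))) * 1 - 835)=-6697582889/6531915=-1025.36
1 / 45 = 0.02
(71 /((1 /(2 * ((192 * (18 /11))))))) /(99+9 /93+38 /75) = 570499200 /1273679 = 447.91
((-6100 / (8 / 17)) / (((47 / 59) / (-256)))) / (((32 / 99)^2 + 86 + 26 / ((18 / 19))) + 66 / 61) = 117052574601600 / 3221066933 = 36339.69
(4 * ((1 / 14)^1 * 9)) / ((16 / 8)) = 1.29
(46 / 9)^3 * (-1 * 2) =-194672 / 729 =-267.04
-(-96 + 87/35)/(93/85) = 18547/217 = 85.47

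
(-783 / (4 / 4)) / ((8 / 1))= -783 / 8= -97.88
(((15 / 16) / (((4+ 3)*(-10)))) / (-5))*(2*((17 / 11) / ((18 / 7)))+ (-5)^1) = -0.01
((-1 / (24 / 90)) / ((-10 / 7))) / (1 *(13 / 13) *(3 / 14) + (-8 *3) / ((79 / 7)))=-3871 / 2820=-1.37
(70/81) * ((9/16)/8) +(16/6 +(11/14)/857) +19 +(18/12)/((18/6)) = 76808365/3455424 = 22.23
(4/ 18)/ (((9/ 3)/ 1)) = 2/ 27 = 0.07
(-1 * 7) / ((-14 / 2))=1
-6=-6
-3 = -3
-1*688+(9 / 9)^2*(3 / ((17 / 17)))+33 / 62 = -42437 / 62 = -684.47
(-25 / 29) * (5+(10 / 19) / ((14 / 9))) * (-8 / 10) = 14200 / 3857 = 3.68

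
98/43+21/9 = 595/129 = 4.61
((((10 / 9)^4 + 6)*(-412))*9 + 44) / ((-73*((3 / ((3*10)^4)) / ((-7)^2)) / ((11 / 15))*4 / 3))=2776590543.89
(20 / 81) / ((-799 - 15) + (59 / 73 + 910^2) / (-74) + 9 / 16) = -864320 / 42019915347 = -0.00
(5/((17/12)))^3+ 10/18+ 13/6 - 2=3951869/88434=44.69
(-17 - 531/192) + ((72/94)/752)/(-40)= -13971943/706880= -19.77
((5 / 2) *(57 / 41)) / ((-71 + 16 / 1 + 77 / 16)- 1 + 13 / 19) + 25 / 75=499513 / 1888419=0.26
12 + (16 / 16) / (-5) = 59 / 5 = 11.80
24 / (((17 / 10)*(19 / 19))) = 240 / 17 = 14.12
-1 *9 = -9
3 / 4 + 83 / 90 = 301 / 180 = 1.67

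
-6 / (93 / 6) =-12 / 31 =-0.39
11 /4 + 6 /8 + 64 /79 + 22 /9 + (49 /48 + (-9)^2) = 1009909 /11376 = 88.78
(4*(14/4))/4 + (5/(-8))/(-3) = 89/24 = 3.71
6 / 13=0.46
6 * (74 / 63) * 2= 296 / 21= 14.10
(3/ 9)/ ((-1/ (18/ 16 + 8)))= -73/ 24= -3.04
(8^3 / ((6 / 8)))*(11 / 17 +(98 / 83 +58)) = 57628672 / 1411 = 40842.43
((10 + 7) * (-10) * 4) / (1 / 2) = -1360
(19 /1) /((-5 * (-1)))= 19 /5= 3.80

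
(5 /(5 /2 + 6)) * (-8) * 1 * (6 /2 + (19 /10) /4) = -278 /17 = -16.35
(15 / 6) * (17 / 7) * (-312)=-13260 / 7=-1894.29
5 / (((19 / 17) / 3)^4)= 33826005 / 130321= 259.56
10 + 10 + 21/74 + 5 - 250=-16629/74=-224.72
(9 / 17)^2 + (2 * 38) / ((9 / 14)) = 118.50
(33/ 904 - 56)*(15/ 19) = -758865/ 17176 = -44.18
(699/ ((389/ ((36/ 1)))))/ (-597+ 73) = -6291/ 50959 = -0.12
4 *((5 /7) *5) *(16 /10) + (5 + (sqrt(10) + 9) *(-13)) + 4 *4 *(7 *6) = 4080 /7-13 *sqrt(10) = 541.75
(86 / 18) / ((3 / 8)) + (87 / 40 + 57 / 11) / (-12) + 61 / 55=629011 / 47520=13.24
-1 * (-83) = 83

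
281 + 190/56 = 7963/28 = 284.39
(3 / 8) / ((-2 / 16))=-3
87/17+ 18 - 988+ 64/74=-606367/629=-964.02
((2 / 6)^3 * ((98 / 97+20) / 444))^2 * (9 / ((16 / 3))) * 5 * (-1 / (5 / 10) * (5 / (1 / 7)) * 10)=-908565875 / 50081020848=-0.02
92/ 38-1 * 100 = -1854/ 19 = -97.58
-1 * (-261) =261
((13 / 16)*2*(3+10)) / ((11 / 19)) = 3211 / 88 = 36.49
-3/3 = -1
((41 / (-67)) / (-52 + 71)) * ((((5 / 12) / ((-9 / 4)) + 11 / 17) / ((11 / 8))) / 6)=-34768 / 19282131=-0.00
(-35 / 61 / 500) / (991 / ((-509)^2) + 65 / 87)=-157780329 / 103251540200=-0.00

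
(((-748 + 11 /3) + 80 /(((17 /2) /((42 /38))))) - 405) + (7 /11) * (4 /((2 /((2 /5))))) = -60672188 /53295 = -1138.42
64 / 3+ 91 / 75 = 1691 / 75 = 22.55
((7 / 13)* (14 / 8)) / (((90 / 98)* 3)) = 2401 / 7020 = 0.34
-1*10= -10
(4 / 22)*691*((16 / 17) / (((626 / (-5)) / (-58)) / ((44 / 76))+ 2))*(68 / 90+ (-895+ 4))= -25689036128 / 1397961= -18376.07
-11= -11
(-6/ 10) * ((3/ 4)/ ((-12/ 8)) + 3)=-3/ 2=-1.50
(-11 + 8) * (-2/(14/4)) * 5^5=37500/7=5357.14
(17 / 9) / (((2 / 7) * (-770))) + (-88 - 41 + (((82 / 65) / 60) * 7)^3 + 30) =-8075239129817 / 81563625000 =-99.01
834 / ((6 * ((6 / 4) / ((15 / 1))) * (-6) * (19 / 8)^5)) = -22773760 / 7428297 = -3.07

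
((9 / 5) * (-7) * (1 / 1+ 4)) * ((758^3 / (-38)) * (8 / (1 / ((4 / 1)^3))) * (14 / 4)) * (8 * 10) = 1966736433070080 / 19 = 103512443845793.68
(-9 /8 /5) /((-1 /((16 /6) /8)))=3 /40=0.08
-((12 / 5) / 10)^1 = -6 / 25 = -0.24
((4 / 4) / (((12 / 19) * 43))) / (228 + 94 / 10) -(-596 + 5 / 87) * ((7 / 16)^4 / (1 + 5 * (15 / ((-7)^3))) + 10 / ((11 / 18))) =2796735885352274937 / 285972704264192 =9779.73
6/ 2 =3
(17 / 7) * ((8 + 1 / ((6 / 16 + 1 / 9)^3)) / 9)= 12176216 / 2701125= 4.51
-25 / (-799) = 25 / 799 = 0.03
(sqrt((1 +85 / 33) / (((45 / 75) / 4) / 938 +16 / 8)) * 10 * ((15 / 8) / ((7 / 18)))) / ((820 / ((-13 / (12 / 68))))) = -3315 * sqrt(171319323945) / 236920222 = -5.79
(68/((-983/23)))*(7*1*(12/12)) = -10948/983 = -11.14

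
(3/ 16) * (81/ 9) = 27/ 16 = 1.69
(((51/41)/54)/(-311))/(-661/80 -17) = 680/231927939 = 0.00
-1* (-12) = 12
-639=-639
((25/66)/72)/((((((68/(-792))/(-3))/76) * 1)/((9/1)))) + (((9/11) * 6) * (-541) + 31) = -934657/374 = -2499.08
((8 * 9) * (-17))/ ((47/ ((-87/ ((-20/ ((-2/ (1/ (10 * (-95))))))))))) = -10116360/ 47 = -215241.70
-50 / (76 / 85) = -2125 / 38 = -55.92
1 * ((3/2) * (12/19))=18/19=0.95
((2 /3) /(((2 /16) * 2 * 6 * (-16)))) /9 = -1 /324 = -0.00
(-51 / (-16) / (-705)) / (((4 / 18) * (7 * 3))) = -51 / 52640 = -0.00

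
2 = 2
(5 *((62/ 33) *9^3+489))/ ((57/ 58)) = 1976350/ 209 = 9456.22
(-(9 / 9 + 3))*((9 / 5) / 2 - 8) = 142 / 5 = 28.40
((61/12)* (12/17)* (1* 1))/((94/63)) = 3843/1598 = 2.40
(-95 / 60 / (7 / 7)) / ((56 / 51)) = -323 / 224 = -1.44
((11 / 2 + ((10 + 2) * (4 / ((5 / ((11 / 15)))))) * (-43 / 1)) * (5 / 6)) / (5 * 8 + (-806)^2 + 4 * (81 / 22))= -163471 / 428795880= -0.00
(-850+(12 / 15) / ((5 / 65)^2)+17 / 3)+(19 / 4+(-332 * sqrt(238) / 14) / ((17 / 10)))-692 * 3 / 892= -9455789 / 13380-1660 * sqrt(238) / 119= -921.91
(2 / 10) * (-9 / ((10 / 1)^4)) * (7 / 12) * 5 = -0.00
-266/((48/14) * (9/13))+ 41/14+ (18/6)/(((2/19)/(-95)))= -2129377/756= -2816.64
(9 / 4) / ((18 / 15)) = 15 / 8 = 1.88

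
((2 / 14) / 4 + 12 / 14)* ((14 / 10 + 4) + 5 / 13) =5.16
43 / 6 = 7.17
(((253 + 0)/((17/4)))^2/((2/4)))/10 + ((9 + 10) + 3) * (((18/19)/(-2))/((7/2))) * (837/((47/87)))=-3904.32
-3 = -3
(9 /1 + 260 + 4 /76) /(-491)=-5112 /9329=-0.55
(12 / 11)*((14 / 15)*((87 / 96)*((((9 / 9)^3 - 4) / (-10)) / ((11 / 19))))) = 11571 / 24200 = 0.48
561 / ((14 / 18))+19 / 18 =722.34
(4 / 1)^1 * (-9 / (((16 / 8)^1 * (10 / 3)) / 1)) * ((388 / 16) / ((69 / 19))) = -16587 / 460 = -36.06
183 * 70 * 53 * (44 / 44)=678930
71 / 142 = 1 / 2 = 0.50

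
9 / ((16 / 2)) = 9 / 8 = 1.12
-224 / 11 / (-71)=224 / 781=0.29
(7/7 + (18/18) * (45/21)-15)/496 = -83/3472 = -0.02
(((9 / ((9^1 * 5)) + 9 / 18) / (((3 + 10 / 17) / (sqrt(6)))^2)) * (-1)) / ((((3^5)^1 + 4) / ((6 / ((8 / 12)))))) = -54621 / 4595435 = -0.01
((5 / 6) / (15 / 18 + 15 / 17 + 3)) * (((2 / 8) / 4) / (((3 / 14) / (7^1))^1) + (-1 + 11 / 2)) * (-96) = -53380 / 481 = -110.98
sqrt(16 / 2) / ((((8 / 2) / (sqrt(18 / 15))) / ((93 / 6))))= 12.01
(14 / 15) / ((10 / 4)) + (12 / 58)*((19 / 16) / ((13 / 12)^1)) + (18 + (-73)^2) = 302406787 / 56550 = 5347.60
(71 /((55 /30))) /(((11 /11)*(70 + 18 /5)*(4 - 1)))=355 /2024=0.18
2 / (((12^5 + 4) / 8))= 4 / 62209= 0.00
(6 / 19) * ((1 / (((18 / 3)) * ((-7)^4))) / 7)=1 / 319333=0.00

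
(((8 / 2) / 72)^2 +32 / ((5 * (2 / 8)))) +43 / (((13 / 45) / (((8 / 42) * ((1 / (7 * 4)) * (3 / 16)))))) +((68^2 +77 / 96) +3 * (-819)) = 18109267597 / 8255520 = 2193.60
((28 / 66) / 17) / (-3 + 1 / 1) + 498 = 279371 / 561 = 497.99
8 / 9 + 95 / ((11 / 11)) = 863 / 9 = 95.89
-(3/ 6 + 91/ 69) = -1.82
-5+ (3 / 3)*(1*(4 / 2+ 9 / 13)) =-30 / 13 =-2.31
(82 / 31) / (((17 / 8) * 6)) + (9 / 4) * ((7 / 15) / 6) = 24187 / 63240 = 0.38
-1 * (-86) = 86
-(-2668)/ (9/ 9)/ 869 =2668/ 869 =3.07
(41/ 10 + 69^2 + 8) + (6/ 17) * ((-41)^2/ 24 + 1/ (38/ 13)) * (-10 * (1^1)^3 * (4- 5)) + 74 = 8229254/ 1615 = 5095.51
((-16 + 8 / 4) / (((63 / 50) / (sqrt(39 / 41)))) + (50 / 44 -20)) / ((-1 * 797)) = 100 * sqrt(1599) / 294093 + 415 / 17534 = 0.04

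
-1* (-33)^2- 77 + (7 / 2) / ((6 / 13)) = -13901 / 12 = -1158.42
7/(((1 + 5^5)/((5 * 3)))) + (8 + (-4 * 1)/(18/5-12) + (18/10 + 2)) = 1346813/109410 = 12.31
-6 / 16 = -3 / 8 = -0.38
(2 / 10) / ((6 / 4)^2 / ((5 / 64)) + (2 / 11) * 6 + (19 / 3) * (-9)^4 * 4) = 11 / 9143304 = 0.00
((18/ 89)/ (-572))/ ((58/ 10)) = -45/ 738166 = -0.00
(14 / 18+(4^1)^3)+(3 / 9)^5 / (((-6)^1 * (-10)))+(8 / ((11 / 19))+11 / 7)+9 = 100104737 / 1122660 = 89.17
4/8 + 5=11/2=5.50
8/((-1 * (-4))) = 2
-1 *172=-172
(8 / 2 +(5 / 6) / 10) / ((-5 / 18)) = -147 / 10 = -14.70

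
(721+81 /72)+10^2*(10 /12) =19331 /24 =805.46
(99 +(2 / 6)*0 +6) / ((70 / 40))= 60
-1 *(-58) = 58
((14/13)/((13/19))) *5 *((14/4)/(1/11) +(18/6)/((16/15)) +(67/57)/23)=325.52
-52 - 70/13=-746/13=-57.38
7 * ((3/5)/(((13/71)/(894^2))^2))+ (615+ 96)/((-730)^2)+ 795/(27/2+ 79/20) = 2515285054042894733449011/31430974900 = 80025677283172.49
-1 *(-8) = 8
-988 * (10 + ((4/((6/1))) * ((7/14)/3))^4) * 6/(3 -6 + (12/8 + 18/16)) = 1037178688/6561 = 158082.41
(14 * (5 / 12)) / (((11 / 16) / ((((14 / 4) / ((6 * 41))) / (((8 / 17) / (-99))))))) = -4165 / 164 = -25.40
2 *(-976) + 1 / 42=-81983 / 42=-1951.98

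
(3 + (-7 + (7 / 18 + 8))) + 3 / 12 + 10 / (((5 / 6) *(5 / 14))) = 6883 / 180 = 38.24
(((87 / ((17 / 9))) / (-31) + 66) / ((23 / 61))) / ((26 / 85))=10369695 / 18538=559.38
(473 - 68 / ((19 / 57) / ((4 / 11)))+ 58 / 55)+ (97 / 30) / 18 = 2376311 / 5940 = 400.05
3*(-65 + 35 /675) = -8768 /45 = -194.84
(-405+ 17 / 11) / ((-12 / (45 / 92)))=33285 / 2024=16.45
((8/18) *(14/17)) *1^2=56/153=0.37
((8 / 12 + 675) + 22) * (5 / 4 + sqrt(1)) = 6279 / 4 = 1569.75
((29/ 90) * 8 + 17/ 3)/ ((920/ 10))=371/ 4140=0.09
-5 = -5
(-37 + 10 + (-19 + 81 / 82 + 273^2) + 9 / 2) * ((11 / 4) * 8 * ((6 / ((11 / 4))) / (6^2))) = 12216112 / 123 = 99317.98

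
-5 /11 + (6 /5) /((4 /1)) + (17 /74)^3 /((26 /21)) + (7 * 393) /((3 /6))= 3188161820651 /579470320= 5501.86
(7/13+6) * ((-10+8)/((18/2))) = -170/117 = -1.45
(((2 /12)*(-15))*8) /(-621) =20 /621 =0.03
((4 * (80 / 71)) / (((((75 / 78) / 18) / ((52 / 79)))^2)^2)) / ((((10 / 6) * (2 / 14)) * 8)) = 58925878854340313088 / 1080256152734375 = 54548.06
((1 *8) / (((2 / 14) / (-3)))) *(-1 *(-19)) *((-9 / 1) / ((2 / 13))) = 186732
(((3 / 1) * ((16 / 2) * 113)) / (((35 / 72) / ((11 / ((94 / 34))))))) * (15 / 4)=27385776 / 329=83239.44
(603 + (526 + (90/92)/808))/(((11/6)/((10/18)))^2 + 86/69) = 3147203775/33831364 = 93.03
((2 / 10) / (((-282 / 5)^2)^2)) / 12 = 125 / 75888798912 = 0.00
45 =45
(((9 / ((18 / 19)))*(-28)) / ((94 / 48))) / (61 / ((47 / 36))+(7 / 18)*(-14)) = -3024 / 919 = -3.29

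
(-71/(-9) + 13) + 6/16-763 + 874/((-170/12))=-4916993/6120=-803.43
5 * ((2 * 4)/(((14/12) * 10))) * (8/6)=32/7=4.57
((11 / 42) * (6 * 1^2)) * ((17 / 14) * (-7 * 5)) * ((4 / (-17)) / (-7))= -110 / 49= -2.24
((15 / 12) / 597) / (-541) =-5 / 1291908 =-0.00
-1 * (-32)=32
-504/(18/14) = -392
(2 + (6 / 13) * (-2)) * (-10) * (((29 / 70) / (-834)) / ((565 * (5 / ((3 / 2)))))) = 29 / 10209550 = 0.00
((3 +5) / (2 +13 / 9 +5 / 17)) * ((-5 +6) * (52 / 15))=408 / 55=7.42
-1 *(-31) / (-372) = -1 / 12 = -0.08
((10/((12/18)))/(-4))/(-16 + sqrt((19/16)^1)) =5* sqrt(19)/1359 + 320/1359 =0.25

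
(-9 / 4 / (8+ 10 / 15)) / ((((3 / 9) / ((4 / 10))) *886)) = -81 / 230360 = -0.00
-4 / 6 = -2 / 3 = -0.67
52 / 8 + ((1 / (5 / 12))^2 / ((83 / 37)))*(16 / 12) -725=-2967567 / 4150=-715.08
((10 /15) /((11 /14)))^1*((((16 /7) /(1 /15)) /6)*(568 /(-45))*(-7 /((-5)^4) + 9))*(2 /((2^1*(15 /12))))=-408451072 /928125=-440.08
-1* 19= -19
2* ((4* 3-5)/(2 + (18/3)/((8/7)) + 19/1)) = 8/15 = 0.53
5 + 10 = 15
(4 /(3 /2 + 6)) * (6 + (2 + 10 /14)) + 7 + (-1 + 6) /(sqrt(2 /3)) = 5 * sqrt(6) /2 + 1223 /105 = 17.77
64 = 64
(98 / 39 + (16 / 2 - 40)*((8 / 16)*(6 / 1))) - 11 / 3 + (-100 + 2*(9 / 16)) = -20387 / 104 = -196.03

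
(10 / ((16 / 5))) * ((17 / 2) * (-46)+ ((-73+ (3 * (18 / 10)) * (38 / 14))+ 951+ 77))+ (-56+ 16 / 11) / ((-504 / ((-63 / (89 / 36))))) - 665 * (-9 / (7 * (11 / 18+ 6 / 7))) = 4843765599 / 2028488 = 2387.87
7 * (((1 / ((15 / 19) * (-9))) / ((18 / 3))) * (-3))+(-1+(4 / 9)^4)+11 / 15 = 17383 / 65610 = 0.26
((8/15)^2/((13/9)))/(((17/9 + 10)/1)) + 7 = 244001/34775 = 7.02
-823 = -823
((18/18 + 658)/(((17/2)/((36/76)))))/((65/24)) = 284688/20995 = 13.56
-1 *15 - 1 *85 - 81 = -181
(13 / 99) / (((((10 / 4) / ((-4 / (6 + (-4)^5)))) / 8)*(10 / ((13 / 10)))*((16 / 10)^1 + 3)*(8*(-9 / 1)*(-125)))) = 169 / 32596678125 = 0.00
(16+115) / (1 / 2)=262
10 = 10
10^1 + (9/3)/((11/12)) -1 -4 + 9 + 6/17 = 3296/187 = 17.63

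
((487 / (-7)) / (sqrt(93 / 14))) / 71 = -0.38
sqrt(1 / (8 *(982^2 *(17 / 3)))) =sqrt(102) / 66776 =0.00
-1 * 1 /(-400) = 1 /400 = 0.00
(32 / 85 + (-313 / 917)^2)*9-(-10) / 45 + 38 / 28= 7740149911 / 1286560170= 6.02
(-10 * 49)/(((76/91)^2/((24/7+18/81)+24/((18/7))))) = -118542515/12996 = -9121.46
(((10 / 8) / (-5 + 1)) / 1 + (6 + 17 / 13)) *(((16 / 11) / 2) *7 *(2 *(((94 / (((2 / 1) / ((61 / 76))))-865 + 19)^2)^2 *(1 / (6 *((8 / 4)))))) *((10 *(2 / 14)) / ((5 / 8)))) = 6906142268047710755285 / 1192697792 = 5790353863627.94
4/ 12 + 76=229/ 3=76.33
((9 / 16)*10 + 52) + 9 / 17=7909 / 136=58.15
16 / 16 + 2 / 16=9 / 8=1.12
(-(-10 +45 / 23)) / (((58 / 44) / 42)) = 170940 / 667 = 256.28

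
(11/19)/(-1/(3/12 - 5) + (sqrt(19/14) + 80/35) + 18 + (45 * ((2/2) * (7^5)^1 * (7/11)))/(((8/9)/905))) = 38861261908048888/32891751712716601745669633 - 5664736 * sqrt(266)/32891751712716601745669633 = 0.00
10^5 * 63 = 6300000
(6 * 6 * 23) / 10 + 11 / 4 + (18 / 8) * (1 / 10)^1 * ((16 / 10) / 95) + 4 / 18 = 7333849 / 85500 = 85.78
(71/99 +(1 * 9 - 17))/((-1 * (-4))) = -721/396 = -1.82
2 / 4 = 1 / 2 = 0.50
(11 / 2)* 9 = 99 / 2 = 49.50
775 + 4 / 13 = 10079 / 13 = 775.31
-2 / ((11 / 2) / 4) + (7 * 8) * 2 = 1216 / 11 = 110.55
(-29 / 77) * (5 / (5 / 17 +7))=-2465 / 9548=-0.26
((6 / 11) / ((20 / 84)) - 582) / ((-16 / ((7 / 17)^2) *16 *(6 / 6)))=0.38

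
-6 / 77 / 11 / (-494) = 3 / 209209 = 0.00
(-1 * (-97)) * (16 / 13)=1552 / 13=119.38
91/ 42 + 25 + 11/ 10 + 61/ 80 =6967/ 240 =29.03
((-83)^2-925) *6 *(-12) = -429408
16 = 16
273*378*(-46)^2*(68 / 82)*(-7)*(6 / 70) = -22272567408 / 205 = -108646670.28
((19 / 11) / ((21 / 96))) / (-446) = -304 / 17171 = -0.02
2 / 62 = 1 / 31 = 0.03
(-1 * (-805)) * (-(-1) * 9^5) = 47534445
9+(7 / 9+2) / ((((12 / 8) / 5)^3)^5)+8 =193588126.38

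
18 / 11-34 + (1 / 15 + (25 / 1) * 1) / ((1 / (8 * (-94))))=-3115612 / 165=-18882.50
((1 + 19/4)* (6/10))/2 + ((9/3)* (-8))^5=-318504891/40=-7962622.28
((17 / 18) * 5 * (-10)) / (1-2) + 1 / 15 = 47.29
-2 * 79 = -158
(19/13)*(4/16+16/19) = 83/52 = 1.60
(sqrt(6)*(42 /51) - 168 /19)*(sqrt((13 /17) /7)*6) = -144*sqrt(1547) /323 + 12*sqrt(9282) /289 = -13.53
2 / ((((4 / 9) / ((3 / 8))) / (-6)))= -81 / 8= -10.12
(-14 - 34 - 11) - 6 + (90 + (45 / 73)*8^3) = 24865 / 73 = 340.62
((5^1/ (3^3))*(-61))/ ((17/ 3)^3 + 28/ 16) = -1220/ 19841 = -0.06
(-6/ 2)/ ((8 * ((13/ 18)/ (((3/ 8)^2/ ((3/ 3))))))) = -243/ 3328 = -0.07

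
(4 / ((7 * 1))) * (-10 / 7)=-40 / 49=-0.82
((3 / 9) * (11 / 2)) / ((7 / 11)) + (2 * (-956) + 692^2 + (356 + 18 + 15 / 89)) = 1784255987 / 3738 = 477329.05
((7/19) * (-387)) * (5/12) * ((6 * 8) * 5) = -270900/19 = -14257.89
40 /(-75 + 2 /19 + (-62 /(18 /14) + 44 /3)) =-1368 /3709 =-0.37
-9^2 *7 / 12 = -189 / 4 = -47.25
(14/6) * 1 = 7/3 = 2.33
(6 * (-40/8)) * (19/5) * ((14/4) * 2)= -798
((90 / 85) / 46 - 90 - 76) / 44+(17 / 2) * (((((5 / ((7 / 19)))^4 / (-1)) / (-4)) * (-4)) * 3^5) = -2894336875006447 / 41306804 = -70069252.39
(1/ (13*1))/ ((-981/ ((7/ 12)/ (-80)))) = 7/ 12242880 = 0.00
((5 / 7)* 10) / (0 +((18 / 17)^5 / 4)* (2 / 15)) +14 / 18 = 178339429 / 1102248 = 161.80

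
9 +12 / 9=31 / 3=10.33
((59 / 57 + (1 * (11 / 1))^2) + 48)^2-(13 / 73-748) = 7034611231 / 237177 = 29659.75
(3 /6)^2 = 1 /4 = 0.25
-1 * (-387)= 387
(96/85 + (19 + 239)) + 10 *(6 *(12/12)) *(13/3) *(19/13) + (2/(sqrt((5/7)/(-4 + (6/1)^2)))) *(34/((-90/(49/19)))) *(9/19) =54326/85-6664 *sqrt(70)/9025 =632.95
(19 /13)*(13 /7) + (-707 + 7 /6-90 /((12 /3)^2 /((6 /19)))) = -1125013 /1596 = -704.90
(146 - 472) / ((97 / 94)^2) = -2880536 / 9409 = -306.15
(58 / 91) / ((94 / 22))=0.15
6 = 6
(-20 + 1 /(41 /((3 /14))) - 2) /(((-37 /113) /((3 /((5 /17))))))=685.17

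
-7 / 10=-0.70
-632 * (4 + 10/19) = -54352/19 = -2860.63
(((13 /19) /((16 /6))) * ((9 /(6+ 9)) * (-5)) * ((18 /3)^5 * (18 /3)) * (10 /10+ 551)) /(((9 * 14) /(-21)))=62775648 /19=3303981.47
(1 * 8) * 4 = 32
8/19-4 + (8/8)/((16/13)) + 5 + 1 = 983/304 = 3.23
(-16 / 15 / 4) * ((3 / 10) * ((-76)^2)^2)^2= -26712834898919.42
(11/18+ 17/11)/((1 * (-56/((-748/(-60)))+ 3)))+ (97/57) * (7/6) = 25760/47709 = 0.54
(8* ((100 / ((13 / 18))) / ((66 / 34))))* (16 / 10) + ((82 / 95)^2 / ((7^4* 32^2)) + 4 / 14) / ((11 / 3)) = 913.08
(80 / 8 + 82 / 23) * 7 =2184 / 23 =94.96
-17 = -17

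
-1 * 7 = -7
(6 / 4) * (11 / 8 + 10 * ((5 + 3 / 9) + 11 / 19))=27587 / 304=90.75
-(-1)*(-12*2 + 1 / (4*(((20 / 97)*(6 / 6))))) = -1823 / 80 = -22.79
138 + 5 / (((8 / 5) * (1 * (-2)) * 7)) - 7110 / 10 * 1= -64201 / 112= -573.22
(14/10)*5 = 7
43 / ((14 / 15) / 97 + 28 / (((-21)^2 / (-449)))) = -1313865 / 870766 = -1.51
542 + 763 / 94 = 51711 / 94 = 550.12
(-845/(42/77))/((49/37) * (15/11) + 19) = -3783065/50808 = -74.46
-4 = -4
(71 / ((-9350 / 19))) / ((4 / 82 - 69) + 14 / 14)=55309 / 26049100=0.00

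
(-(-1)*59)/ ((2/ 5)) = 295/ 2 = 147.50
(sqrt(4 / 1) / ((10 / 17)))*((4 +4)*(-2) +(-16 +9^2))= 833 / 5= 166.60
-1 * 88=-88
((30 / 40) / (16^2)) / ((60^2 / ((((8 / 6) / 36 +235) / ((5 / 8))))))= 3173 / 10368000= 0.00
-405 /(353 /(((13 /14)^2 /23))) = -68445 /1591324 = -0.04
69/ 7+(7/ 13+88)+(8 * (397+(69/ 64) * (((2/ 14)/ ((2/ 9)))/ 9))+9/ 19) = 90613027/ 27664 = 3275.49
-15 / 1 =-15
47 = 47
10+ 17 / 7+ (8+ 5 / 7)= 148 / 7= 21.14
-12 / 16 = -3 / 4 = -0.75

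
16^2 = 256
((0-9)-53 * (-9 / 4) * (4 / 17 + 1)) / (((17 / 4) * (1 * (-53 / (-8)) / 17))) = 75240 / 901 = 83.51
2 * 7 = 14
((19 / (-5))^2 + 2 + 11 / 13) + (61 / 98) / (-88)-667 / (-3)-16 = 223.61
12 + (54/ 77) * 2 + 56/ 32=4667/ 308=15.15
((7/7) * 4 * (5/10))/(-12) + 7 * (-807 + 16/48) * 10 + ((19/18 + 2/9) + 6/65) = -33032296/585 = -56465.46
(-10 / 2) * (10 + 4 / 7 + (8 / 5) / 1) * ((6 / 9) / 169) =-284 / 1183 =-0.24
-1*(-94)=94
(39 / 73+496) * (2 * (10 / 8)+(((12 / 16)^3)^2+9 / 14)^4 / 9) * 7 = 62476871539736313551455 / 7047851941858115584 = 8864.67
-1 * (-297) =297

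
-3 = -3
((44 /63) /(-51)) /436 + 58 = 20312575 /350217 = 58.00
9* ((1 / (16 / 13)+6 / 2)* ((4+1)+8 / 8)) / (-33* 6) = -183 / 176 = -1.04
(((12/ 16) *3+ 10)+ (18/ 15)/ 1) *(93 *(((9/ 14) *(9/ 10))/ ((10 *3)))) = 675459/ 28000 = 24.12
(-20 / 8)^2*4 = 25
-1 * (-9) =9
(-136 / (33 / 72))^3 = -34773663744 / 1331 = -26125968.25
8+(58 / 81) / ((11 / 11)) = 706 / 81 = 8.72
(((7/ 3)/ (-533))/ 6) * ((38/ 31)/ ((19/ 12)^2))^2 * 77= -0.01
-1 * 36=-36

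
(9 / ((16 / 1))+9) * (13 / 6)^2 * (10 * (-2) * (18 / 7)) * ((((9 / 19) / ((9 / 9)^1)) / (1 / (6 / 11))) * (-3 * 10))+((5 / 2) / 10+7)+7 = 104804241 / 5852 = 17909.13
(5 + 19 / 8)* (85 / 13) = 5015 / 104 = 48.22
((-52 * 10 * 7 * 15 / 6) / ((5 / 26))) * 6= -283920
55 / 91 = 0.60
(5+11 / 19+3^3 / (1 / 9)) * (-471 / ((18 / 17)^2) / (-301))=214296679 / 617652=346.95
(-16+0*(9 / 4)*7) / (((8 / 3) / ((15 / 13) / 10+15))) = -1179 / 13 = -90.69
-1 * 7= -7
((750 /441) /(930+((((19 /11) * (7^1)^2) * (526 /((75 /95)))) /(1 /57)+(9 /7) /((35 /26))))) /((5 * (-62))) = -1375 /805837407294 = -0.00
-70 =-70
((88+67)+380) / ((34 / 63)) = 991.32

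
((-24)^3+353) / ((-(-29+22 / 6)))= -2127 / 4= -531.75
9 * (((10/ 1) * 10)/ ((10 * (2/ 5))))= 225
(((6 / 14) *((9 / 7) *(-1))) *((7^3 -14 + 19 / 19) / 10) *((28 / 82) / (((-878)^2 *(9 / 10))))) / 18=-55 / 110621854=-0.00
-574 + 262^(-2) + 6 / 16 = -78751827 / 137288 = -573.62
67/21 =3.19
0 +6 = 6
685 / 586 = 1.17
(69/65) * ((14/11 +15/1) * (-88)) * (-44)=4347552/65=66885.42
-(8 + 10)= -18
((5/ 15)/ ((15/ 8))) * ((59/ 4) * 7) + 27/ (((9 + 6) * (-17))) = 13961/ 765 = 18.25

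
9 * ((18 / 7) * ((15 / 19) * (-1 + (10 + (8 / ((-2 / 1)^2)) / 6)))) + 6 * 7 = 212.53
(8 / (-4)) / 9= -2 / 9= -0.22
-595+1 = -594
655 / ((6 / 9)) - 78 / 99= 64793 / 66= 981.71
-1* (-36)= 36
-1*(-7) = 7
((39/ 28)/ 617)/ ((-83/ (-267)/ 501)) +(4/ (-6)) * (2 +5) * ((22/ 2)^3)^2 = -8267281.03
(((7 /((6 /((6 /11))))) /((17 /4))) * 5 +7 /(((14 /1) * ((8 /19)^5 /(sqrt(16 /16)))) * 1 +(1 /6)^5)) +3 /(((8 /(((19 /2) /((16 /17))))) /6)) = 5230578485357227 /85445096798336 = 61.22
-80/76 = -20/19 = -1.05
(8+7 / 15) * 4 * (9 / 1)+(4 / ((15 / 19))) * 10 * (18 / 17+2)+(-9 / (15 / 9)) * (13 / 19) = 441947 / 969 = 456.09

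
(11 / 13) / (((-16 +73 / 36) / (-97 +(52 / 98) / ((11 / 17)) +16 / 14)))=1844100 / 320411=5.76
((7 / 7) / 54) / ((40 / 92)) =23 / 540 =0.04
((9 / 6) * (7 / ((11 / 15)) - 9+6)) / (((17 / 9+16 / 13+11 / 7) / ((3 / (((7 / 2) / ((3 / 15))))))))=37908 / 105655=0.36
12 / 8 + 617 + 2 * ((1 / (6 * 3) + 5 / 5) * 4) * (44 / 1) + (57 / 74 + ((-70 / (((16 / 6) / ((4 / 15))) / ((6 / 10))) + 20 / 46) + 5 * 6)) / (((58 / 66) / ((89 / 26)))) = 63249226699 / 57748860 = 1095.25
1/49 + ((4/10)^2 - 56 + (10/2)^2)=-30.82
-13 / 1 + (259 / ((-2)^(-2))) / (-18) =-635 / 9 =-70.56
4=4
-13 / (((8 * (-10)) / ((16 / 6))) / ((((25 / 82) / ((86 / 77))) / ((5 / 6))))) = 1001 / 7052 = 0.14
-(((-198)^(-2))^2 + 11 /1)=-16906489777 /1536953616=-11.00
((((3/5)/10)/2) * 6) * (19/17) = 171/850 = 0.20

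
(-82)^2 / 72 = 1681 / 18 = 93.39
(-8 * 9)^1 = -72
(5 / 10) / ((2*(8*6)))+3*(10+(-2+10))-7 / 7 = 10177 / 192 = 53.01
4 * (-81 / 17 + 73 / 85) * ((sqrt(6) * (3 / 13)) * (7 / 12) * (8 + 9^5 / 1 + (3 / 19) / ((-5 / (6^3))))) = -13037098508 * sqrt(6) / 104975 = -304208.04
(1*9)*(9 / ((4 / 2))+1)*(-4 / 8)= -99 / 4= -24.75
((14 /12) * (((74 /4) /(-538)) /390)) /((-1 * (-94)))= -259 /236676960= -0.00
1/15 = 0.07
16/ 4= 4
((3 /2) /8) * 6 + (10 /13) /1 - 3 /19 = 3431 /1976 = 1.74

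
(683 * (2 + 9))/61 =7513/61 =123.16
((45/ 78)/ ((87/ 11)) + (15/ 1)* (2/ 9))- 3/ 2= 2156/ 1131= 1.91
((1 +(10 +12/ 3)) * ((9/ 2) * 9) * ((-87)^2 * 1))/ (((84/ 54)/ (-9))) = -744903135/ 28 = -26603683.39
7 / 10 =0.70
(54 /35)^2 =2916 /1225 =2.38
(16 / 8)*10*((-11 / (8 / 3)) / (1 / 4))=-330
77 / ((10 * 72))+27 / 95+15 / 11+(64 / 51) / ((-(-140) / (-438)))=-38880997 / 17907120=-2.17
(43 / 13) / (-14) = -0.24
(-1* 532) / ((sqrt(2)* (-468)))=133* sqrt(2) / 234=0.80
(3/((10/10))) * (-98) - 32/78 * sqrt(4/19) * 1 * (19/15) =-294 - 32 * sqrt(19)/585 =-294.24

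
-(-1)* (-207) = -207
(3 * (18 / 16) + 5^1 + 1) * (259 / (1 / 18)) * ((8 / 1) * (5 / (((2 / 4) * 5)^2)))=279720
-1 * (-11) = 11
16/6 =8/3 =2.67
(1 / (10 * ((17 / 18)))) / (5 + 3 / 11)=0.02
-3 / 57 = -1 / 19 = -0.05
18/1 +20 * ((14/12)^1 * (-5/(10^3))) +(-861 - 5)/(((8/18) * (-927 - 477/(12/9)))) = 664643/34260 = 19.40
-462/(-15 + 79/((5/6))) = -110/19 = -5.79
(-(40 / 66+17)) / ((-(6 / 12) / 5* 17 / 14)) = 81340 / 561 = 144.99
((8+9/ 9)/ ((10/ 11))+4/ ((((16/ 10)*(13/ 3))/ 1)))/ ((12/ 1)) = 227/ 260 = 0.87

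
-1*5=-5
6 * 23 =138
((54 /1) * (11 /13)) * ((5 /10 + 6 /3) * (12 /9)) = 1980 /13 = 152.31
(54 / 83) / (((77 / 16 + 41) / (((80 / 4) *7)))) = 1.99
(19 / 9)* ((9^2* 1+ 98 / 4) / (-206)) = -4009 / 3708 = -1.08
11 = 11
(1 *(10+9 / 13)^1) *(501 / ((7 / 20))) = 15305.27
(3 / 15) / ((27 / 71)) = 71 / 135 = 0.53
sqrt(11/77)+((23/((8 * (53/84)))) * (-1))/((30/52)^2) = -54418/3975+sqrt(7)/7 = -13.31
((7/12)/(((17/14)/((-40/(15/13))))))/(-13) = 196/153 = 1.28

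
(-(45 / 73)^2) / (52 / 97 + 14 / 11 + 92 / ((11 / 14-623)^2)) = -163955305386675 / 780541697766746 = -0.21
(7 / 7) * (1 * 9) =9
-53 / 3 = -17.67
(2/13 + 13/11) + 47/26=899/286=3.14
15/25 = 3/5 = 0.60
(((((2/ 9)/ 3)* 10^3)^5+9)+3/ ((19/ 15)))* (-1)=-608000003099363912/ 272629233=-2230135031.41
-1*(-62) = 62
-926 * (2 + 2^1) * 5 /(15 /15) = -18520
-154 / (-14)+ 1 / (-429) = 4718 / 429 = 11.00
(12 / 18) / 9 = 2 / 27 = 0.07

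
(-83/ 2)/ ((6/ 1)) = -83/ 12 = -6.92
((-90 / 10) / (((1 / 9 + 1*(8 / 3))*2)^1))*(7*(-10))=567 / 5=113.40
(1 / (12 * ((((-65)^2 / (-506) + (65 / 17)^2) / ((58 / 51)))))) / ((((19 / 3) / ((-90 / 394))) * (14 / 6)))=-1122561 / 4804346365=-0.00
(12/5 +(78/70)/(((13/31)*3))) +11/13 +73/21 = 2077/273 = 7.61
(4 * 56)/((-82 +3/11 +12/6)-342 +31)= -0.57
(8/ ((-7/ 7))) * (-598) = 4784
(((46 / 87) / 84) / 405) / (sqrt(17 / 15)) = 23*sqrt(255) / 25157790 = 0.00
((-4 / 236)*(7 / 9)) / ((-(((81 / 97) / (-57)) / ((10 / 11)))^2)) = 2377654300 / 46838979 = 50.76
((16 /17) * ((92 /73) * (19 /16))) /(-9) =-1748 /11169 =-0.16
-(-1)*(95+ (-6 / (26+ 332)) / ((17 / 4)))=289073 / 3043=95.00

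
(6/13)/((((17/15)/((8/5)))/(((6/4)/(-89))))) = -216/19669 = -0.01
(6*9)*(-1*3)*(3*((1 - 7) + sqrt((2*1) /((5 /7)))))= 2916 - 486*sqrt(70) /5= 2102.77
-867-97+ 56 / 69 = -963.19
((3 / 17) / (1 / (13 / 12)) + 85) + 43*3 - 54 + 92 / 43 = 474655 / 2924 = 162.33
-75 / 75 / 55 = -1 / 55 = -0.02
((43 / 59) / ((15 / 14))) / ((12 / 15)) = 301 / 354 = 0.85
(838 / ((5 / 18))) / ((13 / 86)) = 1297224 / 65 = 19957.29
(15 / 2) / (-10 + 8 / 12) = -45 / 56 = -0.80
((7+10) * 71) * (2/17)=142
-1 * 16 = -16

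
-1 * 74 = -74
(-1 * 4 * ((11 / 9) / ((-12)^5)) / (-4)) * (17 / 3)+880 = 5912248133 / 6718464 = 880.00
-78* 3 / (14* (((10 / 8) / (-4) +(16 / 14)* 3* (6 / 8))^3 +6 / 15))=-117411840 / 83781241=-1.40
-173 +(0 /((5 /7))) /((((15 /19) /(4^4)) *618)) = -173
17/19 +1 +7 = 169/19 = 8.89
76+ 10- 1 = 85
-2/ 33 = -0.06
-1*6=-6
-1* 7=-7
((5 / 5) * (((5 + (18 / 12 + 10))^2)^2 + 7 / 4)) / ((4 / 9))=10673541 / 64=166774.08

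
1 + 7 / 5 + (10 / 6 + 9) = 13.07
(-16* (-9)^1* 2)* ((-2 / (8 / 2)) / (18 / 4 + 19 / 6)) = -432 / 23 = -18.78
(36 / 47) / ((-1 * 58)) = -18 / 1363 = -0.01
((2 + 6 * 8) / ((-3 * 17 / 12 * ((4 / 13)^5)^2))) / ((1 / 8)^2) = -3446462296225 / 34816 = -98990759.89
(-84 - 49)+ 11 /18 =-2383 /18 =-132.39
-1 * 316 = -316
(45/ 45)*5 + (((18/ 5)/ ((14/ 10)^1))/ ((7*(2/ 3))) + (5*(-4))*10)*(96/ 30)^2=-2495763/ 1225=-2037.36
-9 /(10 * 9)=-1 /10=-0.10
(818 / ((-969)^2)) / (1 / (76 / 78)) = 1636 / 1927341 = 0.00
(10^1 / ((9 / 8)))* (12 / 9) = 320 / 27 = 11.85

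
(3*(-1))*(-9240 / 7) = 3960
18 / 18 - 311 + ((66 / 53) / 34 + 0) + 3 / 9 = -836930 / 2703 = -309.63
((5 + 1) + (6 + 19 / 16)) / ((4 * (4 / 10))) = 1055 / 128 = 8.24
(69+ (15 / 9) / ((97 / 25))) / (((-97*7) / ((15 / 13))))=-101020 / 856219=-0.12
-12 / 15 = -4 / 5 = -0.80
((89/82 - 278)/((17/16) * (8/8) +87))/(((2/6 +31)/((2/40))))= -68121/13575715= -0.01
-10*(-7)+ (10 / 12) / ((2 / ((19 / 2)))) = 73.96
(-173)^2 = 29929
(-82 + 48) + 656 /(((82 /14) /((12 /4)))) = 302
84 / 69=28 / 23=1.22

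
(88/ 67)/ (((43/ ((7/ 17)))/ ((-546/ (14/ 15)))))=-360360/ 48977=-7.36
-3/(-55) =3/55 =0.05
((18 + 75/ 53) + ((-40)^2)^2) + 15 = 2560034.42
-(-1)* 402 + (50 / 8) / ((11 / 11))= 1633 / 4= 408.25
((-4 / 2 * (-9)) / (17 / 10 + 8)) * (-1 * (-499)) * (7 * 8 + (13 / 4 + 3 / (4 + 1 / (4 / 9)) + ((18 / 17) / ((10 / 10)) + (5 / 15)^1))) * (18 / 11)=8399687958 / 90695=92614.68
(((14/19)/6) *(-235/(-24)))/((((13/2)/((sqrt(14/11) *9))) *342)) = 1645 *sqrt(154)/3716856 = 0.01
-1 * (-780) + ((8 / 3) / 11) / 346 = 4453024 / 5709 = 780.00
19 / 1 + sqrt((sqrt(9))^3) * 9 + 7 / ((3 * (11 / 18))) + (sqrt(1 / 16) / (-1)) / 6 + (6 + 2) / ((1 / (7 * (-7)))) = -97475 / 264 + 27 * sqrt(3) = -322.46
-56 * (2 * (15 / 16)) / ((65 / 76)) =-1596 / 13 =-122.77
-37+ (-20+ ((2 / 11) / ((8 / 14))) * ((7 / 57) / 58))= -4145675 / 72732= -57.00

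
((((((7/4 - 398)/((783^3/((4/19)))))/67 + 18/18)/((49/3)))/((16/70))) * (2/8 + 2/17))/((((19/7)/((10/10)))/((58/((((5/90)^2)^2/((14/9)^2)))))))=14971998435667000/28009924659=534524.77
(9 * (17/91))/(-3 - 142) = -153/13195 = -0.01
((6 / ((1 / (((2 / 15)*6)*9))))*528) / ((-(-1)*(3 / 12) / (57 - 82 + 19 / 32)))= -11133936 / 5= -2226787.20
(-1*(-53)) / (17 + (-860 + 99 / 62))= -3286 / 52167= -0.06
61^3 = 226981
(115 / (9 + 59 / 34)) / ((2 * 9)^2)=391 / 11826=0.03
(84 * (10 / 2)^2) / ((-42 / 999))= -49950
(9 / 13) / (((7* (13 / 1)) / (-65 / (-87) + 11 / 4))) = 3651 / 137228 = 0.03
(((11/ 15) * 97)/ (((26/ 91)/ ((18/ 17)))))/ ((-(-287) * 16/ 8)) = 0.46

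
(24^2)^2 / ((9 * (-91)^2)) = 36864 / 8281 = 4.45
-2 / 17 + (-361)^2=2215455 / 17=130320.88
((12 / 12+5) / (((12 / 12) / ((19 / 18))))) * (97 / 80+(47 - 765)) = -1089517 / 240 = -4539.65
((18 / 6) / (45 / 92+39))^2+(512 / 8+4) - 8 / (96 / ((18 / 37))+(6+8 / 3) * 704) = 235562329341 / 3463922602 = 68.00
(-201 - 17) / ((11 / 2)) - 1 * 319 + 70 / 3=-11065 / 33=-335.30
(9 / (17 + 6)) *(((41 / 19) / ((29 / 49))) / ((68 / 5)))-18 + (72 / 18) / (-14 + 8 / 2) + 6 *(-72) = -1940240503 / 4308820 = -450.30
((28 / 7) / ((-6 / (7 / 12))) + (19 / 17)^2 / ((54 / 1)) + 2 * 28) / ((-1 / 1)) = -434114 / 7803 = -55.63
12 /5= 2.40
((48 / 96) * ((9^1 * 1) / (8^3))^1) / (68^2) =9 / 4734976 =0.00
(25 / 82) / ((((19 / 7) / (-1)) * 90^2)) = -7 / 504792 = -0.00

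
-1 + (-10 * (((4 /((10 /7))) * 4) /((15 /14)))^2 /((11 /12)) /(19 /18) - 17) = -29973738 /26125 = -1147.32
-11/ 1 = -11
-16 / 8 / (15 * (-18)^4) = -1 / 787320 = -0.00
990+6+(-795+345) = 546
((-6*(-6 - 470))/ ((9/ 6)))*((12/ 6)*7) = 26656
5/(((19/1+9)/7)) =1.25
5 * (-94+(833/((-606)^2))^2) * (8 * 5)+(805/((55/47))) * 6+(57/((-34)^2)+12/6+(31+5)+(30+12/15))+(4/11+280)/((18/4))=-14541.39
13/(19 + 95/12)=156/323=0.48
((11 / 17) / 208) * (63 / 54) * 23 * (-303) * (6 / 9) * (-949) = 13057583 / 816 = 16001.94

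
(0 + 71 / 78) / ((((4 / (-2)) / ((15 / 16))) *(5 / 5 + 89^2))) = -355 / 6591104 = -0.00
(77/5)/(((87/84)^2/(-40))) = -482944/841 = -574.25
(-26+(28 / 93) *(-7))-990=-94684 / 93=-1018.11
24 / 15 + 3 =23 / 5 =4.60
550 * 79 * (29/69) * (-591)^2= 146703841350/23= 6378427884.78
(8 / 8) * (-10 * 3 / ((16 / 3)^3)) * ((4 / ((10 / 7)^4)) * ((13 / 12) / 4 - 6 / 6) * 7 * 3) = 9529569 / 3276800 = 2.91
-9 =-9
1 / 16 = 0.06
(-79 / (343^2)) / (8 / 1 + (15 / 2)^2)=-316 / 30235793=-0.00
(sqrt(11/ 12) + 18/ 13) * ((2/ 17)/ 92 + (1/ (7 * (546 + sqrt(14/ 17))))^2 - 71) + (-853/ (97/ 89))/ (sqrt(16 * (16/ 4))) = -1511881745449556233351/ 7708290222327392152 - 54250470669005869 * sqrt(33)/ 4584629394722874 - 918 * sqrt(238)/ 44947347007087 - 221 * sqrt(7854)/ 89894694014174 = -264.11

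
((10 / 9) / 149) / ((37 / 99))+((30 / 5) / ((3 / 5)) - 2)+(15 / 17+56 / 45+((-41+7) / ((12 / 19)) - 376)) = -419.69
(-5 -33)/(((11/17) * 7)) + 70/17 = -5592/1309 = -4.27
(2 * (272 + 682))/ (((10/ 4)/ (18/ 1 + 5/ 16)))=139761/ 10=13976.10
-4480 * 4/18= -8960/9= -995.56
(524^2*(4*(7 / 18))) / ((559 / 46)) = 176826944 / 5031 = 35147.47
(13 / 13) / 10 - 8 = -79 / 10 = -7.90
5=5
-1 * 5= -5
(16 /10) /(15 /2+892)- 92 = -827524 /8995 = -92.00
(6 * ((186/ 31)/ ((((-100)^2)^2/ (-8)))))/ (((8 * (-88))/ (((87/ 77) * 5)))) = 783/ 33880000000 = 0.00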